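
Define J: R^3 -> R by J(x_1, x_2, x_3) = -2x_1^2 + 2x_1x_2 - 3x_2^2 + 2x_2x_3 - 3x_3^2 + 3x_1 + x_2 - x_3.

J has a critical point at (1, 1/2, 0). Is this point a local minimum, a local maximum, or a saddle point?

The Hessian is constant: H = [[-4, 2, 0], [2, -6, 2], [0, 2, -6]].
Leading principal minors: Δ₁ = -4, Δ₂ = 20, Δ₃ = -104.
The minors alternate sign starting negative (−, +, −), so H is negative definite: a local maximum.

local maximum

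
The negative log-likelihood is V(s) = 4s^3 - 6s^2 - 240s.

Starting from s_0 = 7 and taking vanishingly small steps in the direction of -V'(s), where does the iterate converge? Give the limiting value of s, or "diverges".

V'(s) = 12(s - 5)(s + 4), so V'(7) = 264.
Gradient descent moves in the -V' direction, i.e. s is decreasing.
The nearest critical point in that direction is s = 5, where V'' = 108 > 0 (a local minimum). The iterate converges there.

5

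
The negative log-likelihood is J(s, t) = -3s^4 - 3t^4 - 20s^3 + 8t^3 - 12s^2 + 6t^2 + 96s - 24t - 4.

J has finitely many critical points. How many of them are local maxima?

J separates as a function of s plus a function of t, so ∇J=0 decouples.
∂J/∂s = -12(s - 1)(s + 2)(s + 4) = 0 at s ∈ {-4, -2, 1}; ∂J/∂t = -12(t - 2)(t - 1)(t + 1) = 0 at t ∈ {-1, 1, 2}.
The Hessian is diagonal: diag(J_ss, J_tt). Second derivatives: J_ss(-4)=-120, J_ss(-2)=72, J_ss(1)=-180; J_tt(-1)=-72, J_tt(1)=24, J_tt(2)=-36.
Local maxima occur where both diagonal entries negative: (-4, -1), (-4, 2), (1, -1), (1, 2). Count: 4.

4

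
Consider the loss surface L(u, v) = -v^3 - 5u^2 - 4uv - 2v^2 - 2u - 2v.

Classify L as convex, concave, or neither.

neither

The term -v^3 is cubic, so the Hessian is not constant.
∂²L/∂v² = -6v - 4, which takes both signs as v varies (negative for sufficiently large v). A diagonal entry of the Hessian changing sign means the Hessian is neither positive- nor negative-semidefinite on all of R^2.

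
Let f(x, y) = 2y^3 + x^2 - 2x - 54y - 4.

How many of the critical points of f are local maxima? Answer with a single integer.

0

f separates as a function of x plus a function of y, so ∇f=0 decouples.
∂f/∂x = 2(x - 1) = 0 at x ∈ {1}; ∂f/∂y = 6(y - 3)(y + 3) = 0 at y ∈ {-3, 3}.
The Hessian is diagonal: diag(f_xx, f_yy). Second derivatives: f_xx(1)=2; f_yy(-3)=-36, f_yy(3)=36.
Local maxima occur where both diagonal entries negative: none. Count: 0.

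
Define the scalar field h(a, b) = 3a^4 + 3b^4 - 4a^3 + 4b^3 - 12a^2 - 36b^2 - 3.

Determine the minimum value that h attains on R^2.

h(a,b) separates as P(a) + Q(b) − 3, so its minimum is min P + min Q − 3.
P'(a) = 12a(a - 2)(a + 1) vanishes at a ∈ {-1, 0, 2}; Q'(b) = 12b(b - 2)(b + 3) vanishes at b ∈ {-3, 0, 2}.
Local minima of P (where P''>0): P(-1)=-5, P(2)=-32. Local minima of Q: Q(-3)=-189, Q(2)=-64.
So the global minimum of h is P(2) + Q(-3) − 3 = -32 − 189 − 3 = -224, attained at (2, -3).

-224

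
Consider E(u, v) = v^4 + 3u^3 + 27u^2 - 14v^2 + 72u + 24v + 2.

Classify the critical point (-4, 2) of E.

saddle point

The mixed partial ∂²E/∂u∂v is 0, so the Hessian at any point is diag(E_uu, E_vv) = diag(18(u + 3), 4(3v^2 - 7)).
At (-4, 2): H = diag(-18, 20).
The eigenvalues have opposite signs, so H is indefinite: a saddle point.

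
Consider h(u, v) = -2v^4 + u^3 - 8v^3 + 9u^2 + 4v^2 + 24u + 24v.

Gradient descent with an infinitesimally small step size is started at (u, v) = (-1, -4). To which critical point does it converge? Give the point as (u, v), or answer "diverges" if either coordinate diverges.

diverges

h is separable, so gradient descent decouples: u follows -∂h/∂u, v follows -∂h/∂v.
∂h/∂u = 3(u + 2)(u + 4); at u=-1 this is 9, so u decreases.
∂h/∂v = -8(v - 1)(v + 1)(v + 3); at v=-4 this is 120, so v decreases.
The v-coordinate has no critical point in that direction and runs off to infinity.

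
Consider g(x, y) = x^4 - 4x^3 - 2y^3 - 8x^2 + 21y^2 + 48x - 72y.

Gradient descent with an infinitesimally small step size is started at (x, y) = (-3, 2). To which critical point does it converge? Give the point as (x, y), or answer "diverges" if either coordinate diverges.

(-2, 3)

g is separable, so gradient descent decouples: x follows -∂g/∂x, y follows -∂g/∂y.
∂g/∂x = 4(x - 3)(x - 2)(x + 2); at x=-3 this is -120, so x increases.
∂g/∂y = -6(y - 4)(y - 3); at y=2 this is -12, so y increases.
x converges to its nearest critical value -2 (a local min of the x-part); y converges to 3. The iterate converges to (-2, 3).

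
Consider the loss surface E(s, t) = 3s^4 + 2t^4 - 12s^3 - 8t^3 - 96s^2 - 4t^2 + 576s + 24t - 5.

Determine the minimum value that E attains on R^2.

-2327

E(s,t) separates as P(s) + Q(t) − 5, so its minimum is min P + min Q − 5.
P'(s) = 12(s - 4)(s - 3)(s + 4) vanishes at s ∈ {-4, 3, 4}; Q'(t) = 8(t - 3)(t - 1)(t + 1) vanishes at t ∈ {-1, 1, 3}.
Local minima of P (where P''>0): P(-4)=-2304, P(4)=768. Local minima of Q: Q(-1)=-18, Q(3)=-18.
So the global minimum of E is P(-4) + Q(-1) − 5 = -2304 − 18 − 5 = -2327, attained at (-4, -1).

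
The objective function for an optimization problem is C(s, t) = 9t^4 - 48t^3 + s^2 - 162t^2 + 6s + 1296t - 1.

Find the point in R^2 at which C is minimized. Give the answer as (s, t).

C(s,t) separates as P(s) + Q(t) − 1, so its minimum is min P + min Q − 1.
P'(s) = 2s + 6 vanishes at s ∈ {-3}; Q'(t) = 36(t - 4)(t - 3)(t + 3) vanishes at t ∈ {-3, 3, 4}.
Local minima of P (where P''>0): P(-3)=-9. Local minima of Q: Q(-3)=-3321, Q(4)=1824.
So the global minimum of C is P(-3) + Q(-3) − 1 = -9 − 3321 − 1 = -3331, attained at (-3, -3).

(-3, -3)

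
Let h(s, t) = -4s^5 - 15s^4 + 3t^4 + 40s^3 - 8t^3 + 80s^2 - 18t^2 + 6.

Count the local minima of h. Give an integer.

h separates as a function of s plus a function of t, so ∇h=0 decouples.
∂h/∂s = -20s(s - 2)(s + 1)(s + 4) = 0 at s ∈ {-4, -1, 0, 2}; ∂h/∂t = 12t(t - 3)(t + 1) = 0 at t ∈ {-1, 0, 3}.
The Hessian is diagonal: diag(h_ss, h_tt). Second derivatives: h_ss(-4)=1440, h_ss(-1)=-180, h_ss(0)=160, h_ss(2)=-720; h_tt(-1)=48, h_tt(0)=-36, h_tt(3)=144.
Local minima occur where both diagonal entries positive: (-4, -1), (-4, 3), (0, -1), (0, 3). Count: 4.

4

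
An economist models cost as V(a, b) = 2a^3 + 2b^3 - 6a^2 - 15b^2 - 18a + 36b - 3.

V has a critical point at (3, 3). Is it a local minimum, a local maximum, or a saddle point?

The mixed partial ∂²V/∂a∂b is 0, so the Hessian at any point is diag(V_aa, V_bb) = diag(12(a - 1), 6(2b - 5)).
At (3, 3): H = diag(24, 6).
Both eigenvalues are positive, so H is positive definite: a local minimum.

local minimum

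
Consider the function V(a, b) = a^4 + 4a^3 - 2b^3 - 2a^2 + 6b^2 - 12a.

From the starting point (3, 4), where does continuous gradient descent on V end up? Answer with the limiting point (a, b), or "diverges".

V is separable, so gradient descent decouples: a follows -∂V/∂a, b follows -∂V/∂b.
∂V/∂a = 4(a - 1)(a + 1)(a + 3); at a=3 this is 192, so a decreases.
∂V/∂b = -6b(b - 2); at b=4 this is -48, so b increases.
The b-coordinate has no critical point in that direction and runs off to infinity.

diverges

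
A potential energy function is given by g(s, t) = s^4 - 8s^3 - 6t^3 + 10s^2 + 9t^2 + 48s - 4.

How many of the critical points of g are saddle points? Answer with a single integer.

3

g separates as a function of s plus a function of t, so ∇g=0 decouples.
∂g/∂s = 4(s - 4)(s - 3)(s + 1) = 0 at s ∈ {-1, 3, 4}; ∂g/∂t = -18t(t - 1) = 0 at t ∈ {0, 1}.
The Hessian is diagonal: diag(g_ss, g_tt). Second derivatives: g_ss(-1)=80, g_ss(3)=-16, g_ss(4)=20; g_tt(0)=18, g_tt(1)=-18.
Saddle points occur where the two diagonal entries have opposite signs: (-1, 1), (3, 0), (4, 1). Count: 3.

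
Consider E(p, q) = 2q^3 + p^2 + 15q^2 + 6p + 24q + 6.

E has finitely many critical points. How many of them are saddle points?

1

E separates as a function of p plus a function of q, so ∇E=0 decouples.
∂E/∂p = 2(p + 3) = 0 at p ∈ {-3}; ∂E/∂q = 6(q + 1)(q + 4) = 0 at q ∈ {-4, -1}.
The Hessian is diagonal: diag(E_pp, E_qq). Second derivatives: E_pp(-3)=2; E_qq(-4)=-18, E_qq(-1)=18.
Saddle points occur where the two diagonal entries have opposite signs: (-3, -4). Count: 1.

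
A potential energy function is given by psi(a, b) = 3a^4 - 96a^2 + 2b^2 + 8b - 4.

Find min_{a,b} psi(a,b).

-780

psi(a,b) separates as P(a) + Q(b) − 4, so its minimum is min P + min Q − 4.
P'(a) = 12a(a - 4)(a + 4) vanishes at a ∈ {-4, 0, 4}; Q'(b) = 4b + 8 vanishes at b ∈ {-2}.
Local minima of P (where P''>0): P(-4)=-768, P(4)=-768. Local minima of Q: Q(-2)=-8.
So the global minimum of psi is P(-4) + Q(-2) − 4 = -768 − 8 − 4 = -780, attained at (-4, -2).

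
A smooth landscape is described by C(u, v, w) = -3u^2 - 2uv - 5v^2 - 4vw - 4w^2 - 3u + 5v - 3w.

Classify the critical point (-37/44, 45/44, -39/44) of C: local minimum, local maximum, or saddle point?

local maximum

The Hessian is constant: H = [[-6, -2, 0], [-2, -10, -4], [0, -4, -8]].
Leading principal minors: Δ₁ = -6, Δ₂ = 56, Δ₃ = -352.
The minors alternate sign starting negative (−, +, −), so H is negative definite: a local maximum.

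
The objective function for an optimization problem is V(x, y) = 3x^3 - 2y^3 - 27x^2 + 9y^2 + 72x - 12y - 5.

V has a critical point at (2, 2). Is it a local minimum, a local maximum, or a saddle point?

The mixed partial ∂²V/∂x∂y is 0, so the Hessian at any point is diag(V_xx, V_yy) = diag(18(x - 3), 6(-2y + 3)).
At (2, 2): H = diag(-18, -6).
Both eigenvalues are negative, so H is negative definite: a local maximum.

local maximum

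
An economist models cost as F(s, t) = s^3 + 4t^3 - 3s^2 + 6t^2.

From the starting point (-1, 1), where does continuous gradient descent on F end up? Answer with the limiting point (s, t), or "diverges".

F is separable, so gradient descent decouples: s follows -∂F/∂s, t follows -∂F/∂t.
∂F/∂s = 3s(s - 2); at s=-1 this is 9, so s decreases.
∂F/∂t = 12t(t + 1); at t=1 this is 24, so t decreases.
The s-coordinate has no critical point in that direction and runs off to infinity.

diverges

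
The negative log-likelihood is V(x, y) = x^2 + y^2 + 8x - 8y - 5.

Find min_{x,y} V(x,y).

V(x,y) separates as P(x) + Q(y) − 5, so its minimum is min P + min Q − 5.
P'(x) = 2x + 8 vanishes at x ∈ {-4}; Q'(y) = 2y - 8 vanishes at y ∈ {4}.
Local minima of P (where P''>0): P(-4)=-16. Local minima of Q: Q(4)=-16.
So the global minimum of V is P(-4) + Q(4) − 5 = -16 − 16 − 5 = -37, attained at (-4, 4).

-37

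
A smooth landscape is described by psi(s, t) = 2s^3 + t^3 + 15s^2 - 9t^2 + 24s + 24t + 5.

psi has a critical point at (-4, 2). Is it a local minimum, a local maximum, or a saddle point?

local maximum

The mixed partial ∂²psi/∂s∂t is 0, so the Hessian at any point is diag(psi_ss, psi_tt) = diag(6(2s + 5), 6(t - 3)).
At (-4, 2): H = diag(-18, -6).
Both eigenvalues are negative, so H is negative definite: a local maximum.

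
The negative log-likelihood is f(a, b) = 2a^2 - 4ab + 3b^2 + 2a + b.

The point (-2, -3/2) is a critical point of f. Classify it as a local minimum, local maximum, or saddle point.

local minimum

The Hessian of f is constant: H = [[4, -4], [-4, 6]].
det(H) = 4·6 − (-4)² = 8.
det(H) > 0 and tr(H) = 10 > 0, so H is positive definite and the point is a local minimum.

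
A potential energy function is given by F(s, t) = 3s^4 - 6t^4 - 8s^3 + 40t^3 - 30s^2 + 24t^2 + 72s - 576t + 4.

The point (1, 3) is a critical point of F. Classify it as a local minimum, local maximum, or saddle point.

The mixed partial ∂²F/∂s∂t is 0, so the Hessian at any point is diag(F_ss, F_tt) = diag(12(3s^2 - 4s - 5), 24(-3t^2 + 10t + 2)).
At (1, 3): H = diag(-72, 120).
The eigenvalues have opposite signs, so H is indefinite: a saddle point.

saddle point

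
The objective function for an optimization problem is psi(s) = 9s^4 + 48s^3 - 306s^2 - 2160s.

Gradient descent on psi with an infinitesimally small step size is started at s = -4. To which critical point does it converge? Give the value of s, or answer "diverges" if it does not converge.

-5

psi'(s) = 36(s - 4)(s + 3)(s + 5), so psi'(-4) = 288.
Gradient descent moves in the -psi' direction, i.e. s is decreasing.
The nearest critical point in that direction is s = -5, where psi'' = 648 > 0 (a local minimum). The iterate converges there.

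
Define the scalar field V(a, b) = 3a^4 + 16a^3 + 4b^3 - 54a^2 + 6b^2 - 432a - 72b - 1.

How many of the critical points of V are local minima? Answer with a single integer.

V separates as a function of a plus a function of b, so ∇V=0 decouples.
∂V/∂a = 12(a - 3)(a + 3)(a + 4) = 0 at a ∈ {-4, -3, 3}; ∂V/∂b = 12(b - 2)(b + 3) = 0 at b ∈ {-3, 2}.
The Hessian is diagonal: diag(V_aa, V_bb). Second derivatives: V_aa(-4)=84, V_aa(-3)=-72, V_aa(3)=504; V_bb(-3)=-60, V_bb(2)=60.
Local minima occur where both diagonal entries positive: (-4, 2), (3, 2). Count: 2.

2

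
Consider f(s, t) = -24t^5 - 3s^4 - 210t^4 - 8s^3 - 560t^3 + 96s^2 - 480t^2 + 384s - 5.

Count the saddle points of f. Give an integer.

f separates as a function of s plus a function of t, so ∇f=0 decouples.
∂f/∂s = -12(s - 4)(s + 2)(s + 4) = 0 at s ∈ {-4, -2, 4}; ∂f/∂t = -120t(t + 1)(t + 2)(t + 4) = 0 at t ∈ {-4, -2, -1, 0}.
The Hessian is diagonal: diag(f_ss, f_tt). Second derivatives: f_ss(-4)=-192, f_ss(-2)=144, f_ss(4)=-576; f_tt(-4)=2880, f_tt(-2)=-480, f_tt(-1)=360, f_tt(0)=-960.
Saddle points occur where the two diagonal entries have opposite signs: (-4, -4), (-4, -1), (-2, -2), (-2, 0), (4, -4), (4, -1). Count: 6.

6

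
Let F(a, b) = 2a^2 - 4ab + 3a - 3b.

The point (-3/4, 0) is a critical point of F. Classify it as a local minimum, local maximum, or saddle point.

saddle point

The Hessian of F is constant: H = [[4, -4], [-4, 0]].
det(H) = 4·0 − (-4)² = -16.
Since det(H) < 0, H is indefinite and the critical point is a saddle point.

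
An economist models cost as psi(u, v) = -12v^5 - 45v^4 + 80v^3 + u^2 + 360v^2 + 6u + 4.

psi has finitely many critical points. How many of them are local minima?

2

psi separates as a function of u plus a function of v, so ∇psi=0 decouples.
∂psi/∂u = 2(u + 3) = 0 at u ∈ {-3}; ∂psi/∂v = -60v(v - 2)(v + 2)(v + 3) = 0 at v ∈ {-3, -2, 0, 2}.
The Hessian is diagonal: diag(psi_uu, psi_vv). Second derivatives: psi_uu(-3)=2; psi_vv(-3)=900, psi_vv(-2)=-480, psi_vv(0)=720, psi_vv(2)=-2400.
Local minima occur where both diagonal entries positive: (-3, -3), (-3, 0). Count: 2.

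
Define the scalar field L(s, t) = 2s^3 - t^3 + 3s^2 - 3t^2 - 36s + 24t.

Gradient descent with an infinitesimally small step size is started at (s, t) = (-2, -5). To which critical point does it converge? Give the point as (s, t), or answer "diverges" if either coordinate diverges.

L is separable, so gradient descent decouples: s follows -∂L/∂s, t follows -∂L/∂t.
∂L/∂s = 6(s - 2)(s + 3); at s=-2 this is -24, so s increases.
∂L/∂t = -3(t - 2)(t + 4); at t=-5 this is -21, so t increases.
s converges to its nearest critical value 2 (a local min of the s-part); t converges to -4. The iterate converges to (2, -4).

(2, -4)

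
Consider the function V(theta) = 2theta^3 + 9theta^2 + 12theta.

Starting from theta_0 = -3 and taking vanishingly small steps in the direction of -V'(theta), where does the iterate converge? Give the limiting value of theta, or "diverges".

diverges

V'(theta) = 6(theta + 1)(theta + 2), so V'(-3) = 12.
Gradient descent moves in the -V' direction, i.e. theta is decreasing.
There is no critical point below theta=-3, and V' keeps the same sign, so the iterate runs off to −∞.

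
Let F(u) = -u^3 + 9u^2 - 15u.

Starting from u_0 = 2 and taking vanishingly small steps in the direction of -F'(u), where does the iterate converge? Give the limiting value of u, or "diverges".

F'(u) = -3(u - 5)(u - 1), so F'(2) = 9.
Gradient descent moves in the -F' direction, i.e. u is decreasing.
The nearest critical point in that direction is u = 1, where F'' = 12 > 0 (a local minimum). The iterate converges there.

1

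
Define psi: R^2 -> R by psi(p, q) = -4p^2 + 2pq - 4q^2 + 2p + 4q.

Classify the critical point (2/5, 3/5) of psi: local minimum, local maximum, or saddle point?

local maximum

The Hessian of psi is constant: H = [[-8, 2], [2, -8]].
det(H) = (-8)·(-8) − 2² = 60.
det(H) > 0 and tr(H) = -16 < 0, so H is negative definite and the point is a local maximum.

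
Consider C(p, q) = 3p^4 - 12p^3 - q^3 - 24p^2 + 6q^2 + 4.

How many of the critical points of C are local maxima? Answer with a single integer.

1

C separates as a function of p plus a function of q, so ∇C=0 decouples.
∂C/∂p = 12p(p - 4)(p + 1) = 0 at p ∈ {-1, 0, 4}; ∂C/∂q = -3q(q - 4) = 0 at q ∈ {0, 4}.
The Hessian is diagonal: diag(C_pp, C_qq). Second derivatives: C_pp(-1)=60, C_pp(0)=-48, C_pp(4)=240; C_qq(0)=12, C_qq(4)=-12.
Local maxima occur where both diagonal entries negative: (0, 4). Count: 1.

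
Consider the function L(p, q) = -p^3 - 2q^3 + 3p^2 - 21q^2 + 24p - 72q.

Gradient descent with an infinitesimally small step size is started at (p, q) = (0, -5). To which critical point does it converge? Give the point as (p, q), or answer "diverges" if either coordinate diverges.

L is separable, so gradient descent decouples: p follows -∂L/∂p, q follows -∂L/∂q.
∂L/∂p = -3(p - 4)(p + 2); at p=0 this is 24, so p decreases.
∂L/∂q = -6(q + 3)(q + 4); at q=-5 this is -12, so q increases.
p converges to its nearest critical value -2 (a local min of the p-part); q converges to -4. The iterate converges to (-2, -4).

(-2, -4)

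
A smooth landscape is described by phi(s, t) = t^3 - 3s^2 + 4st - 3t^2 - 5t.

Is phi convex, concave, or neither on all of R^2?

neither

The term t^3 is cubic, so the Hessian is not constant.
∂²phi/∂t² = 6t - 6, which takes both signs as t varies (negative for sufficiently negative t). A diagonal entry of the Hessian changing sign means the Hessian is neither positive- nor negative-semidefinite on all of R^2.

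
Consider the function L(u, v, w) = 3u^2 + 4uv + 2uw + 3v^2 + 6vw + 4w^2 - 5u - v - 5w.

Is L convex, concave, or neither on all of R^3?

convex

L is quadratic, so its Hessian is the constant matrix H = [[6, 4, 2], [4, 6, 6], [2, 6, 8]].
Leading principal minors: 6, 20, 16.
All positive ⇒ H ≻ 0 ⇒ convex.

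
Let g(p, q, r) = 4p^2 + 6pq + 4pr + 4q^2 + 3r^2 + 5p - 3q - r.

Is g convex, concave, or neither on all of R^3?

convex

g is quadratic, so its Hessian is the constant matrix H = [[8, 6, 4], [6, 8, 0], [4, 0, 6]].
Leading principal minors: 8, 28, 40.
All positive ⇒ H ≻ 0 ⇒ convex.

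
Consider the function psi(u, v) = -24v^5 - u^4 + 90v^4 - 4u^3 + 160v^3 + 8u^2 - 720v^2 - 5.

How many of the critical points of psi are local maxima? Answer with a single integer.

psi separates as a function of u plus a function of v, so ∇psi=0 decouples.
∂psi/∂u = -4u(u - 1)(u + 4) = 0 at u ∈ {-4, 0, 1}; ∂psi/∂v = -120v(v - 3)(v - 2)(v + 2) = 0 at v ∈ {-2, 0, 2, 3}.
The Hessian is diagonal: diag(psi_uu, psi_vv). Second derivatives: psi_uu(-4)=-80, psi_uu(0)=16, psi_uu(1)=-20; psi_vv(-2)=4800, psi_vv(0)=-1440, psi_vv(2)=960, psi_vv(3)=-1800.
Local maxima occur where both diagonal entries negative: (-4, 0), (-4, 3), (1, 0), (1, 3). Count: 4.

4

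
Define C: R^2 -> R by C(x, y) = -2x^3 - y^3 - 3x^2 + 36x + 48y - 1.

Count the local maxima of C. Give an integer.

C separates as a function of x plus a function of y, so ∇C=0 decouples.
∂C/∂x = -6(x - 2)(x + 3) = 0 at x ∈ {-3, 2}; ∂C/∂y = -3(y - 4)(y + 4) = 0 at y ∈ {-4, 4}.
The Hessian is diagonal: diag(C_xx, C_yy). Second derivatives: C_xx(-3)=30, C_xx(2)=-30; C_yy(-4)=24, C_yy(4)=-24.
Local maxima occur where both diagonal entries negative: (2, 4). Count: 1.

1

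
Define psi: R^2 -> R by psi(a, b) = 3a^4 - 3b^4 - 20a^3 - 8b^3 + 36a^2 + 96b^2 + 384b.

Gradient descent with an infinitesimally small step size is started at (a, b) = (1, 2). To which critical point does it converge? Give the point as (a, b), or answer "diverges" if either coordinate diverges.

psi is separable, so gradient descent decouples: a follows -∂psi/∂a, b follows -∂psi/∂b.
∂psi/∂a = 12a(a - 3)(a - 2); at a=1 this is 24, so a decreases.
∂psi/∂b = -12(b - 4)(b + 2)(b + 4); at b=2 this is 576, so b decreases.
a converges to its nearest critical value 0 (a local min of the a-part); b converges to -2. The iterate converges to (0, -2).

(0, -2)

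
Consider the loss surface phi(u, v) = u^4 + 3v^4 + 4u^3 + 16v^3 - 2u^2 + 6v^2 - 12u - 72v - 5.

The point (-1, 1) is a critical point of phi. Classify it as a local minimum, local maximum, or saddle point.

The mixed partial ∂²phi/∂u∂v is 0, so the Hessian at any point is diag(phi_uu, phi_vv) = diag(4(3u^2 + 6u - 1), 12(3v^2 + 8v + 1)).
At (-1, 1): H = diag(-16, 144).
The eigenvalues have opposite signs, so H is indefinite: a saddle point.

saddle point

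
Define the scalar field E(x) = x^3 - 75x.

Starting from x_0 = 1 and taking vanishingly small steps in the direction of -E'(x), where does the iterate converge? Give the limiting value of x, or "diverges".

E'(x) = 3(x - 5)(x + 5), so E'(1) = -72.
Gradient descent moves in the -E' direction, i.e. x is increasing.
The nearest critical point in that direction is x = 5, where E'' = 30 > 0 (a local minimum). The iterate converges there.

5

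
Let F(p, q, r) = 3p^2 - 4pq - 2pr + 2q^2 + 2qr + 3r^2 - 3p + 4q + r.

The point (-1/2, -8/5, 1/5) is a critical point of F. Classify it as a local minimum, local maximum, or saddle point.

The Hessian is constant: H = [[6, -4, -2], [-4, 4, 2], [-2, 2, 6]].
Leading principal minors: Δ₁ = 6, Δ₂ = 8, Δ₃ = 40.
All leading minors are positive, so H is positive definite: a local minimum.

local minimum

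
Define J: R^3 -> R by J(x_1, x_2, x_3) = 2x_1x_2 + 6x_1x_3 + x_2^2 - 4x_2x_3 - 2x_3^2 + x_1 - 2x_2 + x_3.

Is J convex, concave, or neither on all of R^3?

J is quadratic, so its Hessian is the constant matrix H = [[0, 2, 6], [2, 2, -4], [6, -4, -4]].
Leading principal minors: 0, -4, -152.
Neither pattern holds ⇒ H is indefinite ⇒ neither convex nor concave.

neither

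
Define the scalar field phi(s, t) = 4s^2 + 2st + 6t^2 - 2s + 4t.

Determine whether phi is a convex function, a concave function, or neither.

convex

phi is quadratic, so its Hessian is the constant matrix H = [[8, 2], [2, 12]].
det(H) = 92, tr(H) = 20.
det(H) > 0 and tr(H) > 0, so H is positive definite everywhere: convex.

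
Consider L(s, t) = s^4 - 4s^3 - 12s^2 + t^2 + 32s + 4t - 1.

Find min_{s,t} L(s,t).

L(s,t) separates as P(s) + Q(t) − 1, so its minimum is min P + min Q − 1.
P'(s) = 4(s - 4)(s - 1)(s + 2) vanishes at s ∈ {-2, 1, 4}; Q'(t) = 2(t + 2) vanishes at t ∈ {-2}.
Local minima of P (where P''>0): P(-2)=-64, P(4)=-64. Local minima of Q: Q(-2)=-4.
So the global minimum of L is P(-2) + Q(-2) − 1 = -64 − 4 − 1 = -69, attained at (-2, -2).

-69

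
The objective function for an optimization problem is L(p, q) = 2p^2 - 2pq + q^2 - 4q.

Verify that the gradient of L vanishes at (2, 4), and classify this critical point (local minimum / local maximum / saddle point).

∇L = (4p - 2q, -2p + 2q - 4); substituting (2, 4) gives ∇L = (0, 0), so (2, 4) is indeed a critical point.
The Hessian of L is constant: H = [[4, -2], [-2, 2]].
det(H) = 4·2 − (-2)² = 4.
det(H) > 0 and tr(H) = 6 > 0, so H is positive definite and the point is a local minimum.

local minimum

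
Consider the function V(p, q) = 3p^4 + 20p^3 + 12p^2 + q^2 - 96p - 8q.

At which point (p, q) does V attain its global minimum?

(1, 4)

V(p,q) separates as A(p) + B(q), so its minimum is min A + min B.
A'(p) = 12(p - 1)(p + 2)(p + 4) vanishes at p ∈ {-4, -2, 1}; B'(q) = 2q - 8 vanishes at q ∈ {4}.
Local minima of A (where A''>0): A(-4)=64, A(1)=-61. Local minima of B: B(4)=-16.
So the global minimum of V is A(1) + B(4) = -61 − 16 = -77, attained at (1, 4).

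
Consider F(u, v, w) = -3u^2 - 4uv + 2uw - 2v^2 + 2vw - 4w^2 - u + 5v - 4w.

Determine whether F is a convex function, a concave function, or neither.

concave

F is quadratic, so its Hessian is the constant matrix H = [[-6, -4, 2], [-4, -4, 2], [2, 2, -8]].
Leading principal minors: -6, 8, -56.
Signs alternate −, +, − ⇒ H ≺ 0 ⇒ concave.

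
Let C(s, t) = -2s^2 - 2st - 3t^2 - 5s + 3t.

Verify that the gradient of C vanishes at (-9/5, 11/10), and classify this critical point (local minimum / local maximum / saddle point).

local maximum

∇C = (-4s - 2t - 5, -2s - 6t + 3); substituting (-9/5, 11/10) gives ∇C = (0, 0), so (-9/5, 11/10) is indeed a critical point.
The Hessian of C is constant: H = [[-4, -2], [-2, -6]].
det(H) = (-4)·(-6) − (-2)² = 20.
det(H) > 0 and tr(H) = -10 < 0, so H is negative definite and the point is a local maximum.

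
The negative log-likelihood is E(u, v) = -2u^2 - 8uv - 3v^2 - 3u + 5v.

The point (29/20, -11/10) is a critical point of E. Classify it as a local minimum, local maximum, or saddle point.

The Hessian of E is constant: H = [[-4, -8], [-8, -6]].
det(H) = (-4)·(-6) − (-8)² = -40.
Since det(H) < 0, H is indefinite and the critical point is a saddle point.

saddle point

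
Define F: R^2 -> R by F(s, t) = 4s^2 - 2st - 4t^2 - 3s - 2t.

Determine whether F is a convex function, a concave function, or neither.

neither

F is quadratic, so its Hessian is the constant matrix H = [[8, -2], [-2, -8]].
det(H) = -68, tr(H) = 0.
det(H) < 0, so H is indefinite: neither convex nor concave.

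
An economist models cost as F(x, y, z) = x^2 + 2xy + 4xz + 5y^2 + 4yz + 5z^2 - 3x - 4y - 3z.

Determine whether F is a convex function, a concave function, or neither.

convex

F is quadratic, so its Hessian is the constant matrix H = [[2, 2, 4], [2, 10, 4], [4, 4, 10]].
Leading principal minors: 2, 16, 32.
All positive ⇒ H ≻ 0 ⇒ convex.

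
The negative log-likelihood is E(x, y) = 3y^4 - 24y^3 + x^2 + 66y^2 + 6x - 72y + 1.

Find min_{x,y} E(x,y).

E(x,y) separates as P(x) + Q(y) + 1, so its minimum is min P + min Q + 1.
P'(x) = 2x + 6 vanishes at x ∈ {-3}; Q'(y) = 12(y - 3)(y - 2)(y - 1) vanishes at y ∈ {1, 2, 3}.
Local minima of P (where P''>0): P(-3)=-9. Local minima of Q: Q(1)=-27, Q(3)=-27.
So the global minimum of E is P(-3) + Q(1) + 1 = -9 − 27 + 1 = -35, attained at (-3, 1).

-35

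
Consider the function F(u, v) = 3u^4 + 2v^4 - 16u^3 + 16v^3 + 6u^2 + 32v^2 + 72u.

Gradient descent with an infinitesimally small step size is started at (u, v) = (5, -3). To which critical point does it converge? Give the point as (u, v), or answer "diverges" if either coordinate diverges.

(3, -4)

F is separable, so gradient descent decouples: u follows -∂F/∂u, v follows -∂F/∂v.
∂F/∂u = 12(u - 3)(u - 2)(u + 1); at u=5 this is 432, so u decreases.
∂F/∂v = 8v(v + 2)(v + 4); at v=-3 this is 24, so v decreases.
u converges to its nearest critical value 3 (a local min of the u-part); v converges to -4. The iterate converges to (3, -4).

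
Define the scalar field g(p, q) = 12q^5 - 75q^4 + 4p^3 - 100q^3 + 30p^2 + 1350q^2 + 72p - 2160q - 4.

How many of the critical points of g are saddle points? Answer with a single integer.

4

g separates as a function of p plus a function of q, so ∇g=0 decouples.
∂g/∂p = 12(p + 2)(p + 3) = 0 at p ∈ {-3, -2}; ∂g/∂q = 60(q - 4)(q - 3)(q - 1)(q + 3) = 0 at q ∈ {-3, 1, 3, 4}.
The Hessian is diagonal: diag(g_pp, g_qq). Second derivatives: g_pp(-3)=-12, g_pp(-2)=12; g_qq(-3)=-10080, g_qq(1)=1440, g_qq(3)=-720, g_qq(4)=1260.
Saddle points occur where the two diagonal entries have opposite signs: (-3, 1), (-3, 4), (-2, -3), (-2, 3). Count: 4.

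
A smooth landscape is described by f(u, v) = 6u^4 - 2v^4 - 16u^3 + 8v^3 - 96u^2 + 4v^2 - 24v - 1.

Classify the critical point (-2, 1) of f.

local minimum

The mixed partial ∂²f/∂u∂v is 0, so the Hessian at any point is diag(f_uu, f_vv) = diag(24(3u^2 - 4u - 8), 8(-3v^2 + 6v + 1)).
At (-2, 1): H = diag(288, 32).
Both eigenvalues are positive, so H is positive definite: a local minimum.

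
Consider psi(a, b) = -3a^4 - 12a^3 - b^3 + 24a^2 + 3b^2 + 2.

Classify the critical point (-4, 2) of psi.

local maximum

The mixed partial ∂²psi/∂a∂b is 0, so the Hessian at any point is diag(psi_aa, psi_bb) = diag(12(-3a^2 - 6a + 4), 6(-b + 1)).
At (-4, 2): H = diag(-240, -6).
Both eigenvalues are negative, so H is negative definite: a local maximum.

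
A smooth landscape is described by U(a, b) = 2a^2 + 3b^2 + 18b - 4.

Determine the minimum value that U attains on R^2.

-31

U(a,b) separates as P(a) + Q(b) − 4, so its minimum is min P + min Q − 4.
P'(a) = 4a vanishes at a ∈ {0}; Q'(b) = 6b + 18 vanishes at b ∈ {-3}.
Local minima of P (where P''>0): P(0)=0. Local minima of Q: Q(-3)=-27.
So the global minimum of U is P(0) + Q(-3) − 4 = 0 − 27 − 4 = -31, attained at (0, -3).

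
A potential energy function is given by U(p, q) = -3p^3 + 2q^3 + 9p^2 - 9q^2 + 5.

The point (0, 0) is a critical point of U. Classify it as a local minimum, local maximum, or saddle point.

The mixed partial ∂²U/∂p∂q is 0, so the Hessian at any point is diag(U_pp, U_qq) = diag(18(-p + 1), 6(2q - 3)).
At (0, 0): H = diag(18, -18).
The eigenvalues have opposite signs, so H is indefinite: a saddle point.

saddle point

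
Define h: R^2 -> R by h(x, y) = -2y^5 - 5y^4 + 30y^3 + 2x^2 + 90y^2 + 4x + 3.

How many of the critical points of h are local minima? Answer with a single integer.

h separates as a function of x plus a function of y, so ∇h=0 decouples.
∂h/∂x = 4(x + 1) = 0 at x ∈ {-1}; ∂h/∂y = -10y(y - 3)(y + 2)(y + 3) = 0 at y ∈ {-3, -2, 0, 3}.
The Hessian is diagonal: diag(h_xx, h_yy). Second derivatives: h_xx(-1)=4; h_yy(-3)=180, h_yy(-2)=-100, h_yy(0)=180, h_yy(3)=-900.
Local minima occur where both diagonal entries positive: (-1, -3), (-1, 0). Count: 2.

2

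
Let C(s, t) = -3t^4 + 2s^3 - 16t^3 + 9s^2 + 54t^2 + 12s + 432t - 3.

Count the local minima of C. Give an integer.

1

C separates as a function of s plus a function of t, so ∇C=0 decouples.
∂C/∂s = 6(s + 1)(s + 2) = 0 at s ∈ {-2, -1}; ∂C/∂t = -12(t - 3)(t + 3)(t + 4) = 0 at t ∈ {-4, -3, 3}.
The Hessian is diagonal: diag(C_ss, C_tt). Second derivatives: C_ss(-2)=-6, C_ss(-1)=6; C_tt(-4)=-84, C_tt(-3)=72, C_tt(3)=-504.
Local minima occur where both diagonal entries positive: (-1, -3). Count: 1.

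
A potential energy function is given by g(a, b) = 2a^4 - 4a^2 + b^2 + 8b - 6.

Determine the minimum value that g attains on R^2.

-24

g(a,b) separates as P(a) + Q(b) − 6, so its minimum is min P + min Q − 6.
P'(a) = 8a(a - 1)(a + 1) vanishes at a ∈ {-1, 0, 1}; Q'(b) = 2b + 8 vanishes at b ∈ {-4}.
Local minima of P (where P''>0): P(-1)=-2, P(1)=-2. Local minima of Q: Q(-4)=-16.
So the global minimum of g is P(-1) + Q(-4) − 6 = -2 − 16 − 6 = -24, attained at (-1, -4).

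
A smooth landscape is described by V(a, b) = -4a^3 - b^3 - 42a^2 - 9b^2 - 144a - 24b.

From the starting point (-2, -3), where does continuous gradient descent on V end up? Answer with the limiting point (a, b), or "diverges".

diverges

V is separable, so gradient descent decouples: a follows -∂V/∂a, b follows -∂V/∂b.
∂V/∂a = -12(a + 3)(a + 4); at a=-2 this is -24, so a increases.
∂V/∂b = -3(b + 2)(b + 4); at b=-3 this is 3, so b decreases.
The a-coordinate has no critical point in that direction and runs off to infinity.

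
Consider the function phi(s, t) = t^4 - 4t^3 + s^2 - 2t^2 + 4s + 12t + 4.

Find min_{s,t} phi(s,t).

-9

phi(s,t) separates as P(s) + Q(t) + 4, so its minimum is min P + min Q + 4.
P'(s) = 2s + 4 vanishes at s ∈ {-2}; Q'(t) = 4(t - 3)(t - 1)(t + 1) vanishes at t ∈ {-1, 1, 3}.
Local minima of P (where P''>0): P(-2)=-4. Local minima of Q: Q(-1)=-9, Q(3)=-9.
So the global minimum of phi is P(-2) + Q(-1) + 4 = -4 − 9 + 4 = -9, attained at (-2, -1).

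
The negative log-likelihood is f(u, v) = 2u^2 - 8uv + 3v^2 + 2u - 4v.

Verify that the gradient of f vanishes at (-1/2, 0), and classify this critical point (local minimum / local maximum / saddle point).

∇f = (4u - 8v + 2, -8u + 6v - 4); substituting (-1/2, 0) gives ∇f = (0, 0), so (-1/2, 0) is indeed a critical point.
The Hessian of f is constant: H = [[4, -8], [-8, 6]].
det(H) = 4·6 − (-8)² = -40.
Since det(H) < 0, H is indefinite and the critical point is a saddle point.

saddle point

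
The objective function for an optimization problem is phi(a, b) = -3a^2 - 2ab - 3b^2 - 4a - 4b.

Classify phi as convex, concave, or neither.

concave

phi is quadratic, so its Hessian is the constant matrix H = [[-6, -2], [-2, -6]].
det(H) = 32, tr(H) = -12.
det(H) > 0 and tr(H) < 0, so H is negative definite everywhere: concave.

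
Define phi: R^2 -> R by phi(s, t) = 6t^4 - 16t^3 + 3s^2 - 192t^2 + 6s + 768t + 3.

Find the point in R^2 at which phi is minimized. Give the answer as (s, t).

phi(s,t) separates as P(s) + Q(t) + 3, so its minimum is min P + min Q + 3.
P'(s) = 6s + 6 vanishes at s ∈ {-1}; Q'(t) = 24(t - 4)(t - 2)(t + 4) vanishes at t ∈ {-4, 2, 4}.
Local minima of P (where P''>0): P(-1)=-3. Local minima of Q: Q(-4)=-3584, Q(4)=512.
So the global minimum of phi is P(-1) + Q(-4) + 3 = -3 − 3584 + 3 = -3584, attained at (-1, -4).

(-1, -4)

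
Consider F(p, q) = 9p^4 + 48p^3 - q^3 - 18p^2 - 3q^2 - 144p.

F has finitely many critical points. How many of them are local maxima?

F separates as a function of p plus a function of q, so ∇F=0 decouples.
∂F/∂p = 36(p - 1)(p + 1)(p + 4) = 0 at p ∈ {-4, -1, 1}; ∂F/∂q = -3q(q + 2) = 0 at q ∈ {-2, 0}.
The Hessian is diagonal: diag(F_pp, F_qq). Second derivatives: F_pp(-4)=540, F_pp(-1)=-216, F_pp(1)=360; F_qq(-2)=6, F_qq(0)=-6.
Local maxima occur where both diagonal entries negative: (-1, 0). Count: 1.

1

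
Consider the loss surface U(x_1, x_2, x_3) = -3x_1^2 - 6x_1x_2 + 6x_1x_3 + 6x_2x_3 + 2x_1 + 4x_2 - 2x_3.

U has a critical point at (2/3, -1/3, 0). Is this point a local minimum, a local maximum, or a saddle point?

The Hessian is constant: H = [[-6, -6, 6], [-6, 0, 6], [6, 6, 0]].
Leading principal minors: Δ₁ = -6, Δ₂ = -36, Δ₃ = -216.
The minors fit neither the all-positive nor the alternating-sign pattern, so H is indefinite: a saddle point.

saddle point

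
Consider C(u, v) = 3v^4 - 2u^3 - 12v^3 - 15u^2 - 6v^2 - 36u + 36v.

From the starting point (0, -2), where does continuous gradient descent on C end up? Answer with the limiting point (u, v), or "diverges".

diverges

C is separable, so gradient descent decouples: u follows -∂C/∂u, v follows -∂C/∂v.
∂C/∂u = -6(u + 2)(u + 3); at u=0 this is -36, so u increases.
∂C/∂v = 12(v - 3)(v - 1)(v + 1); at v=-2 this is -180, so v increases.
The u-coordinate has no critical point in that direction and runs off to infinity.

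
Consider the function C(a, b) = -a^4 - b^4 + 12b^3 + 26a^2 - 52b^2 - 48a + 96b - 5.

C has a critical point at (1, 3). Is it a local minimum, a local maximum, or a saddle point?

The mixed partial ∂²C/∂a∂b is 0, so the Hessian at any point is diag(C_aa, C_bb) = diag(4(-3a^2 + 13), 4(-3b^2 + 18b - 26)).
At (1, 3): H = diag(40, 4).
Both eigenvalues are positive, so H is positive definite: a local minimum.

local minimum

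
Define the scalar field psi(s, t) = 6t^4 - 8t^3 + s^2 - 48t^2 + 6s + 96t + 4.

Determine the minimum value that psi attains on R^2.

psi(s,t) separates as P(s) + Q(t) + 4, so its minimum is min P + min Q + 4.
P'(s) = 2s + 6 vanishes at s ∈ {-3}; Q'(t) = 24(t - 2)(t - 1)(t + 2) vanishes at t ∈ {-2, 1, 2}.
Local minima of P (where P''>0): P(-3)=-9. Local minima of Q: Q(-2)=-224, Q(2)=32.
So the global minimum of psi is P(-3) + Q(-2) + 4 = -9 − 224 + 4 = -229, attained at (-3, -2).

-229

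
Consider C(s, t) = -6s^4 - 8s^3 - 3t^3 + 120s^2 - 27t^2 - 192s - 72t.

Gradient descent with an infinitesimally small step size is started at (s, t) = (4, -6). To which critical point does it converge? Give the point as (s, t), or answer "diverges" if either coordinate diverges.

diverges

C is separable, so gradient descent decouples: s follows -∂C/∂s, t follows -∂C/∂t.
∂C/∂s = -24(s - 2)(s - 1)(s + 4); at s=4 this is -1152, so s increases.
∂C/∂t = -9(t + 2)(t + 4); at t=-6 this is -72, so t increases.
The s-coordinate has no critical point in that direction and runs off to infinity.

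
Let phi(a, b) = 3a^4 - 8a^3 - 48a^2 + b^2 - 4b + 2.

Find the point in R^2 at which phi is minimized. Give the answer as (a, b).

(4, 2)

phi(a,b) separates as P(a) + Q(b) + 2, so its minimum is min P + min Q + 2.
P'(a) = 12a(a - 4)(a + 2) vanishes at a ∈ {-2, 0, 4}; Q'(b) = 2b - 4 vanishes at b ∈ {2}.
Local minima of P (where P''>0): P(-2)=-80, P(4)=-512. Local minima of Q: Q(2)=-4.
So the global minimum of phi is P(4) + Q(2) + 2 = -512 − 4 + 2 = -514, attained at (4, 2).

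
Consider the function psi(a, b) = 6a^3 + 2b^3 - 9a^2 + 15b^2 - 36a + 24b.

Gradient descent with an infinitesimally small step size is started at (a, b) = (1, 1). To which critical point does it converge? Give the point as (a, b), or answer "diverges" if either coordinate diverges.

(2, -1)

psi is separable, so gradient descent decouples: a follows -∂psi/∂a, b follows -∂psi/∂b.
∂psi/∂a = 18(a - 2)(a + 1); at a=1 this is -36, so a increases.
∂psi/∂b = 6(b + 1)(b + 4); at b=1 this is 60, so b decreases.
a converges to its nearest critical value 2 (a local min of the a-part); b converges to -1. The iterate converges to (2, -1).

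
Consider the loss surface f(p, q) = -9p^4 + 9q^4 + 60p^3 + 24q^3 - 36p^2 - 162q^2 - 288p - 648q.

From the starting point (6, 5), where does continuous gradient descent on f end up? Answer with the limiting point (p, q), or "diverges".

f is separable, so gradient descent decouples: p follows -∂f/∂p, q follows -∂f/∂q.
∂f/∂p = -36(p - 4)(p - 2)(p + 1); at p=6 this is -2016, so p increases.
∂f/∂q = 36(q - 3)(q + 2)(q + 3); at q=5 this is 4032, so q decreases.
The p-coordinate has no critical point in that direction and runs off to infinity.

diverges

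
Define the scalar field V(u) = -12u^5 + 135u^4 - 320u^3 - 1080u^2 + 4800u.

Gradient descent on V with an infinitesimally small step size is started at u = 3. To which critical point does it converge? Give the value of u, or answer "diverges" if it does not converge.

V'(u) = -60(u - 5)(u - 4)(u - 2)(u + 2), so V'(3) = -600.
Gradient descent moves in the -V' direction, i.e. u is increasing.
The nearest critical point in that direction is u = 4, where V'' = 720 > 0 (a local minimum). The iterate converges there.

4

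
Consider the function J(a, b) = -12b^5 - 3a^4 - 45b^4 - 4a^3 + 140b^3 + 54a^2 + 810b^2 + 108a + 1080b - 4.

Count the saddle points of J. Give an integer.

J separates as a function of a plus a function of b, so ∇J=0 decouples.
∂J/∂a = -12(a - 3)(a + 1)(a + 3) = 0 at a ∈ {-3, -1, 3}; ∂J/∂b = -60(b - 3)(b + 1)(b + 2)(b + 3) = 0 at b ∈ {-3, -2, -1, 3}.
The Hessian is diagonal: diag(J_aa, J_bb). Second derivatives: J_aa(-3)=-144, J_aa(-1)=96, J_aa(3)=-288; J_bb(-3)=720, J_bb(-2)=-300, J_bb(-1)=480, J_bb(3)=-7200.
Saddle points occur where the two diagonal entries have opposite signs: (-3, -3), (-3, -1), (-1, -2), (-1, 3), (3, -3), (3, -1). Count: 6.

6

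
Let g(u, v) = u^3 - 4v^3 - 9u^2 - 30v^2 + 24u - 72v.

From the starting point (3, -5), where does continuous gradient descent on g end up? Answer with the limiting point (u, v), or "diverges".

(4, -3)

g is separable, so gradient descent decouples: u follows -∂g/∂u, v follows -∂g/∂v.
∂g/∂u = 3(u - 4)(u - 2); at u=3 this is -3, so u increases.
∂g/∂v = -12(v + 2)(v + 3); at v=-5 this is -72, so v increases.
u converges to its nearest critical value 4 (a local min of the u-part); v converges to -3. The iterate converges to (4, -3).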